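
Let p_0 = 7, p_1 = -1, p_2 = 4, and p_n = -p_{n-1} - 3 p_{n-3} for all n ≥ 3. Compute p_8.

319

p_3 = -4 - 3*7 = -25
p_4 = -(-25) - 3*(-1) = 28
p_5 = -28 - 3*4 = -40
p_6 = -(-40) - 3*(-25) = 115
p_7 = -115 - 3*28 = -199
p_8 = -(-199) - 3*(-40) = 319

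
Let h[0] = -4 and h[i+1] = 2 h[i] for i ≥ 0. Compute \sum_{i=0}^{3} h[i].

h[1] = 2*(-4) = -8
h[2] = 2*(-8) = -16
h[3] = 2*(-16) = -32
Sum = (-4) + (-8) + (-16) + (-32) = -60

-60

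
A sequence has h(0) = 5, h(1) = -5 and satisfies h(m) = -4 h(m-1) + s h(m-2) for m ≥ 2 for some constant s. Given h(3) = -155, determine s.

3

h(2) = 20 + 5s
h(3) = -80 - 25s
So -80 - 25s = -155, giving s = 3.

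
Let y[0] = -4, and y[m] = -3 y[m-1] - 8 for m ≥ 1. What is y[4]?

y[1] = -3·(-4) - 8 = 4
y[2] = -3·4 - 8 = -20
y[3] = -3·(-20) - 8 = 52
y[4] = -3·52 - 8 = -164

-164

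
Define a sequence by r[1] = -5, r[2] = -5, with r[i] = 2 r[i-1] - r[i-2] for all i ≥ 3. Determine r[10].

-5

r[3] = 2·(-5) - (-5) = -5
r[4] = 2·(-5) - (-5) = -5
r[5] = 2·(-5) - (-5) = -5
r[6] = 2·(-5) - (-5) = -5
r[7] = 2·(-5) - (-5) = -5
r[8] = 2·(-5) - (-5) = -5
r[9] = 2·(-5) - (-5) = -5
r[10] = 2·(-5) - (-5) = -5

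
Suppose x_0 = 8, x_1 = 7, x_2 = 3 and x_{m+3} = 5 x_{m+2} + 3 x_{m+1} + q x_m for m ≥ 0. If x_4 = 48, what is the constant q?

-3

x_3 = 36 + 8q
x_4 = 189 + 47q
So 189 + 47q = 48, giving q = -3.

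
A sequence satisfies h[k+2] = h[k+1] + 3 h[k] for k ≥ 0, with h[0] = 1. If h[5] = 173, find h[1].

Let h[1] = x.
h[2] = 3 + x
h[3] = 3 + 4x
h[4] = 12 + 7x
h[5] = 21 + 19x
So 21 + 19x = 173, giving x = 8.

8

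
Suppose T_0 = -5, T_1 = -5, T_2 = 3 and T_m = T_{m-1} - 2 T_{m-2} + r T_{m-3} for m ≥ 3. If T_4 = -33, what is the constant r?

T_3 = 13 - 5r
T_4 = 7 - 10r
So 7 - 10r = -33, giving r = 4.

4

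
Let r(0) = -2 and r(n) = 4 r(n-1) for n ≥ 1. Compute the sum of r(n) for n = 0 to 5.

-2730

r(1) = 4(-2) = -8
r(2) = 4(-8) = -32
r(3) = 4(-32) = -128
r(4) = 4(-128) = -512
r(5) = 4(-512) = -2048
Sum = (-2) + (-8) + (-32) + (-128) + (-512) + (-2048) = -2730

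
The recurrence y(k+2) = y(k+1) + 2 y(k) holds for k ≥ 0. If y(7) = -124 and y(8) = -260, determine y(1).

2

Rearranging, y(k-2) = (y(k) - y(k-1)) / 2.
y(6) = (-260 - (-124)) / 2 = -136/2 = -68
y(5) = (-124 - (-68)) / 2 = -56/2 = -28
y(4) = (-68 - (-28)) / 2 = -40/2 = -20
y(3) = (-28 - (-20)) / 2 = -8/2 = -4
y(2) = (-20 - (-4)) / 2 = -16/2 = -8
y(1) = (-4 - (-8)) / 2 = 4/2 = 2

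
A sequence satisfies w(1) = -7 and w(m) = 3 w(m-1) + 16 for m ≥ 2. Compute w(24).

94143178819

The fixed point is 16/(1 - 3) = -8, so w(m) + 8 = 3(w(m-1) + 8).
Hence w(m) = 1·3^{m-1} - 8.
w(24) = 1·3^{23} - 8 = 1·94143178827 - 8 = 94143178819.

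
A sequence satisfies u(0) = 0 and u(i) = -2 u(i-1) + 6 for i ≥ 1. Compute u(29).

The fixed point is 6/(1 + 2) = 2, so u(i) - 2 = -2(u(i-1) - 2).
Hence u(i) = -2·(-2)^i + 2.
u(29) = -2·(-2)^{29} + 2 = -2·-536870912 + 2 = 1073741826.

1073741826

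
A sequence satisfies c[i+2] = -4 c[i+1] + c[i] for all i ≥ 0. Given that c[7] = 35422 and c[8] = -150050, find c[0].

Rearranging, c[i-2] = c[i] + 4 c[i-1].
c[6] = -150050 + 4*35422 = -8362
c[5] = 35422 + 4*(-8362) = 1974
c[4] = -8362 + 4*1974 = -466
c[3] = 1974 + 4*(-466) = 110
c[2] = -466 + 4*110 = -26
c[1] = 110 + 4*(-26) = 6
c[0] = -26 + 4*6 = -2

-2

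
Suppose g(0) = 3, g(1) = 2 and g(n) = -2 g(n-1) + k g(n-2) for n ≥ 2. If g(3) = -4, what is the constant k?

g(2) = -4 + 3k
g(3) = 8 - 4k
So 8 - 4k = -4, giving k = 3.

3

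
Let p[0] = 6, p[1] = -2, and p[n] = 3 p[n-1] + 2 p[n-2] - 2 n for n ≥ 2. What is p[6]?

-242

p[2] = 3(-2) + 2(6) - 4 = 2
p[3] = 3(2) + 2(-2) - 6 = -4
p[4] = 3(-4) + 2(2) - 8 = -16
p[5] = 3(-16) + 2(-4) - 10 = -66
p[6] = 3(-66) + 2(-16) - 12 = -242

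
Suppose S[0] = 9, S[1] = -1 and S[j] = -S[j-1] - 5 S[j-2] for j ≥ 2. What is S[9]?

S[2] = -(-1) - 5*9 = -44
S[3] = -(-44) - 5*(-1) = 49
S[4] = -49 - 5*(-44) = 171
S[5] = -171 - 5*49 = -416
S[6] = -(-416) - 5*171 = -439
S[7] = -(-439) - 5*(-416) = 2519
S[8] = -2519 - 5*(-439) = -324
S[9] = -(-324) - 5*2519 = -12271

-12271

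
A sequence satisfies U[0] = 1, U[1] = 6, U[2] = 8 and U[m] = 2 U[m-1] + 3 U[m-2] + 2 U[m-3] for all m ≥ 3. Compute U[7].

3388

U[3] = 2·8 + 3·6 + 2·1 = 36
U[4] = 2·36 + 3·8 + 2·6 = 108
U[5] = 2·108 + 3·36 + 2·8 = 340
U[6] = 2·340 + 3·108 + 2·36 = 1076
U[7] = 2·1076 + 3·340 + 2·108 = 3388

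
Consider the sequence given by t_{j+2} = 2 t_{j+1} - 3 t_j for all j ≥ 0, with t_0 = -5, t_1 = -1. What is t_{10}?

1117

t_2 = 2(-1) - 3(-5) = 13
t_3 = 2(13) - 3(-1) = 29
t_4 = 2(29) - 3(13) = 19
t_5 = 2(19) - 3(29) = -49
t_6 = 2(-49) - 3(19) = -155
t_7 = 2(-155) - 3(-49) = -163
t_8 = 2(-163) - 3(-155) = 139
t_9 = 2(139) - 3(-163) = 767
t_{10} = 2(767) - 3(139) = 1117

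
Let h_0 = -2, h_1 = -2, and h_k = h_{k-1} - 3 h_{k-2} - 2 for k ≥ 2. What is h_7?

h_2 = (-2) - 3*(-2) - 2 = 2
h_3 = 2 - 3*(-2) - 2 = 6
h_4 = 6 - 3*2 - 2 = -2
h_5 = (-2) - 3*6 - 2 = -22
h_6 = (-22) - 3*(-2) - 2 = -18
h_7 = (-18) - 3*(-22) - 2 = 46

46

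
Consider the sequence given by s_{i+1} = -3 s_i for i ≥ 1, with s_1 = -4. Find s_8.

s_2 = -3(-4) = 12
s_3 = -3(12) = -36
s_4 = -3(-36) = 108
s_5 = -3(108) = -324
s_6 = -3(-324) = 972
s_7 = -3(972) = -2916
s_8 = -3(-2916) = 8748

8748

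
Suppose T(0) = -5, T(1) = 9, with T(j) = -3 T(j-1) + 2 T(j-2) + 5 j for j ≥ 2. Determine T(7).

T(2) = -3(9) + 2(-5) + 10 = -27
T(3) = -3(-27) + 2(9) + 15 = 114
T(4) = -3(114) + 2(-27) + 20 = -376
T(5) = -3(-376) + 2(114) + 25 = 1381
T(6) = -3(1381) + 2(-376) + 30 = -4865
T(7) = -3(-4865) + 2(1381) + 35 = 17392

17392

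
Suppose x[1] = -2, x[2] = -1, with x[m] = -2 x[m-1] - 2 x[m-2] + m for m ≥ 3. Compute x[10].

-24

x[3] = -2*(-1) - 2*(-2) + 3 = 9
x[4] = -2*9 - 2*(-1) + 4 = -12
x[5] = -2*(-12) - 2*9 + 5 = 11
x[6] = -2*11 - 2*(-12) + 6 = 8
x[7] = -2*8 - 2*11 + 7 = -31
x[8] = -2*(-31) - 2*8 + 8 = 54
x[9] = -2*54 - 2*(-31) + 9 = -37
x[10] = -2*(-37) - 2*54 + 10 = -24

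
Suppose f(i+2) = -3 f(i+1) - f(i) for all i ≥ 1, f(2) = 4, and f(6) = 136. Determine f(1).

-4

Let f(1) = v.
f(3) = -12 - v
f(4) = 32 + 3v
f(5) = -84 - 8v
f(6) = 220 + 21v
So 220 + 21v = 136, giving v = -4.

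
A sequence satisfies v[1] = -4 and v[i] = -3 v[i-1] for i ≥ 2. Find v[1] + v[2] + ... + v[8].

6560

v[2] = -3(-4) = 12
v[3] = -3(12) = -36
v[4] = -3(-36) = 108
v[5] = -3(108) = -324
v[6] = -3(-324) = 972
v[7] = -3(972) = -2916
v[8] = -3(-2916) = 8748
Sum = (-4) + 12 + (-36) + 108 + (-324) + 972 + (-2916) + 8748 = 6560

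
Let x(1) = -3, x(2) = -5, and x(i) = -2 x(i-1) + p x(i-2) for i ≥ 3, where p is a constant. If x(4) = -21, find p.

-1

x(3) = 10 - 3p
x(4) = -20 + p
So -20 + p = -21, giving p = -1.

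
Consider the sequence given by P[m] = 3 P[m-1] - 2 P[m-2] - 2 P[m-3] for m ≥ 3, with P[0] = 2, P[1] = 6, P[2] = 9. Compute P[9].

P[3] = 3*9 - 2*6 - 2*2 = 11
P[4] = 3*11 - 2*9 - 2*6 = 3
P[5] = 3*3 - 2*11 - 2*9 = -31
P[6] = 3*(-31) - 2*3 - 2*11 = -121
P[7] = 3*(-121) - 2*(-31) - 2*3 = -307
P[8] = 3*(-307) - 2*(-121) - 2*(-31) = -617
P[9] = 3*(-617) - 2*(-307) - 2*(-121) = -995

-995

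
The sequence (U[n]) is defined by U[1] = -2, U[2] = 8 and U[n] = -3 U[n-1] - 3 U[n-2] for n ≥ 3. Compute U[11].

972

U[3] = -3*8 - 3*(-2) = -18
U[4] = -3*(-18) - 3*8 = 30
U[5] = -3*30 - 3*(-18) = -36
U[6] = -3*(-36) - 3*30 = 18
U[7] = -3*18 - 3*(-36) = 54
U[8] = -3*54 - 3*18 = -216
U[9] = -3*(-216) - 3*54 = 486
U[10] = -3*486 - 3*(-216) = -810
U[11] = -3*(-810) - 3*486 = 972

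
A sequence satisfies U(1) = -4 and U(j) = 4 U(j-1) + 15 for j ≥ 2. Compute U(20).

The fixed point is 15/(1 - 4) = -5, so U(j) + 5 = 4(U(j-1) + 5).
Hence U(j) = 1·4^{j-1} - 5.
U(20) = 1·4^{19} - 5 = 1·274877906944 - 5 = 274877906939.

274877906939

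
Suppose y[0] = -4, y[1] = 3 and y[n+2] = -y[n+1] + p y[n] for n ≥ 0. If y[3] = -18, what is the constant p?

y[2] = -3 - 4p
y[3] = 3 + 7p
So 3 + 7p = -18, giving p = -3.

-3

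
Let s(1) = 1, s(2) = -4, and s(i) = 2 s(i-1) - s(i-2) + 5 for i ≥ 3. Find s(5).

11

s(3) = 2(-4) - 1 + 5 = -4
s(4) = 2(-4) - (-4) + 5 = 1
s(5) = 2(1) - (-4) + 5 = 11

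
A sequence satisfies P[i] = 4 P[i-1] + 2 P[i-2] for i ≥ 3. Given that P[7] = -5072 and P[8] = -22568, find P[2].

Rearranging, P[i-2] = (P[i] - 4 P[i-1]) / 2.
P[6] = (-22568 - 4(-5072)) / 2 = -2280/2 = -1140
P[5] = (-5072 - 4(-1140)) / 2 = -512/2 = -256
P[4] = (-1140 - 4(-256)) / 2 = -116/2 = -58
P[3] = (-256 - 4(-58)) / 2 = -24/2 = -12
P[2] = (-58 - 4(-12)) / 2 = -10/2 = -5

-5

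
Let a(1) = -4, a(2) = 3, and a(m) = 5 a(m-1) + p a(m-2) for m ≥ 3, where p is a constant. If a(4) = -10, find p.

a(3) = 15 - 4p
a(4) = 75 - 17p
So 75 - 17p = -10, giving p = 5.

5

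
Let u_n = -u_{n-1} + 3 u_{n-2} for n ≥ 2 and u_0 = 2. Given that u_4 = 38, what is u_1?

-2

Let u_1 = w.
u_2 = 6 - w
u_3 = -6 + 4w
u_4 = 24 - 7w
So 24 - 7w = 38, giving w = -2.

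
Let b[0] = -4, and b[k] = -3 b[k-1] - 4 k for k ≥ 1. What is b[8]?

-21332

b[1] = -3(-4) - 4 = 8
b[2] = -3(8) - 8 = -32
b[3] = -3(-32) - 12 = 84
b[4] = -3(84) - 16 = -268
b[5] = -3(-268) - 20 = 784
b[6] = -3(784) - 24 = -2376
b[7] = -3(-2376) - 28 = 7100
b[8] = -3(7100) - 32 = -21332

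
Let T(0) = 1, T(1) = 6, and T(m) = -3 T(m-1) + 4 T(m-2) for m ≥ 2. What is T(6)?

T(2) = -3(6) + 4(1) = -14
T(3) = -3(-14) + 4(6) = 66
T(4) = -3(66) + 4(-14) = -254
T(5) = -3(-254) + 4(66) = 1026
T(6) = -3(1026) + 4(-254) = -4094

-4094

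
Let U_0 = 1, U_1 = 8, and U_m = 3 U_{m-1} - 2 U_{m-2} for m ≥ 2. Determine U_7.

U_2 = 3(8) - 2(1) = 22
U_3 = 3(22) - 2(8) = 50
U_4 = 3(50) - 2(22) = 106
U_5 = 3(106) - 2(50) = 218
U_6 = 3(218) - 2(106) = 442
U_7 = 3(442) - 2(218) = 890

890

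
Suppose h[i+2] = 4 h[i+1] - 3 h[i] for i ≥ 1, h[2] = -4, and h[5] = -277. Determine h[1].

3

Let h[1] = y.
h[3] = -16 - 3y
h[4] = -52 - 12y
h[5] = -160 - 39y
So -160 - 39y = -277, giving y = 3.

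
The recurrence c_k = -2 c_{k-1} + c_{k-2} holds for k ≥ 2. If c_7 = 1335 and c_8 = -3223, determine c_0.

Rearranging, c_{k-2} = c_k + 2 c_{k-1}.
c_6 = -3223 + 2·1335 = -553
c_5 = 1335 + 2·(-553) = 229
c_4 = -553 + 2·229 = -95
c_3 = 229 + 2·(-95) = 39
c_2 = -95 + 2·39 = -17
c_1 = 39 + 2·(-17) = 5
c_0 = -17 + 2·5 = -7

-7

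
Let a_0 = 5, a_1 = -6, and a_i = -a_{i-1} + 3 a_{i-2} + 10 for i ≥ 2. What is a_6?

685

a_2 = -(-6) + 3*5 + 10 = 31
a_3 = -31 + 3*(-6) + 10 = -39
a_4 = -(-39) + 3*31 + 10 = 142
a_5 = -142 + 3*(-39) + 10 = -249
a_6 = -(-249) + 3*142 + 10 = 685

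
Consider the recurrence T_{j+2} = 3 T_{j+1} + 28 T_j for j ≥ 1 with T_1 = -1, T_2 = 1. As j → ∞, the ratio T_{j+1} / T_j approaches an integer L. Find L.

7

The characteristic equation is r^2 - 3r - 28 = 0, which factors as (r - 7)(r + 4) = 0.
So the roots are 7 and -4. Since |7| > |-4| and the coefficient of 7^j is non-zero, the ratio tends to 7.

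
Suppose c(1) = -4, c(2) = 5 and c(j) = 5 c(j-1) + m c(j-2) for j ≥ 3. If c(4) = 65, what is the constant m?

4

c(3) = 25 - 4m
c(4) = 125 - 15m
So 125 - 15m = 65, giving m = 4.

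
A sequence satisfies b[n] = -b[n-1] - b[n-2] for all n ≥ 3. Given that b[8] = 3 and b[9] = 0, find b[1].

-3

Rearranging, b[n-2] = -(b[n] + b[n-1]).
b[7] = -(0 + 3) = -3
b[6] = -(3 + (-3)) = 0
b[5] = -(-3 + 0) = 3
b[4] = -(0 + 3) = -3
b[3] = -(3 + (-3)) = 0
b[2] = -(-3 + 0) = 3
b[1] = -(0 + 3) = -3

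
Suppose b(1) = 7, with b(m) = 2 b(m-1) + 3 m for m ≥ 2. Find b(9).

b(2) = 2(7) + 6 = 20
b(3) = 2(20) + 9 = 49
b(4) = 2(49) + 12 = 110
b(5) = 2(110) + 15 = 235
b(6) = 2(235) + 18 = 488
b(7) = 2(488) + 21 = 997
b(8) = 2(997) + 24 = 2018
b(9) = 2(2018) + 27 = 4063

4063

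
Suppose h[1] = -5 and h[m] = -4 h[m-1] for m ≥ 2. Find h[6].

5120

h[2] = -4(-5) = 20
h[3] = -4(20) = -80
h[4] = -4(-80) = 320
h[5] = -4(320) = -1280
h[6] = -4(-1280) = 5120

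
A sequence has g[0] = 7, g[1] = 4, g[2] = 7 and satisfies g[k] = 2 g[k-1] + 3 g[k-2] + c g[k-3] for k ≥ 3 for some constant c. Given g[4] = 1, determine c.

g[3] = 26 + 7c
g[4] = 73 + 18c
So 73 + 18c = 1, giving c = -4.

-4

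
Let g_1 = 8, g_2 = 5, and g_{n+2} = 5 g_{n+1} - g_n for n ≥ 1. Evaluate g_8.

42125

g_3 = 5·5 - 8 = 17
g_4 = 5·17 - 5 = 80
g_5 = 5·80 - 17 = 383
g_6 = 5·383 - 80 = 1835
g_7 = 5·1835 - 383 = 8792
g_8 = 5·8792 - 1835 = 42125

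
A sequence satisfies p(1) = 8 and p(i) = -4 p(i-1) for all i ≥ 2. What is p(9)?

524288

p(2) = -4*8 = -32
p(3) = -4*(-32) = 128
p(4) = -4*128 = -512
p(5) = -4*(-512) = 2048
p(6) = -4*2048 = -8192
p(7) = -4*(-8192) = 32768
p(8) = -4*32768 = -131072
p(9) = -4*(-131072) = 524288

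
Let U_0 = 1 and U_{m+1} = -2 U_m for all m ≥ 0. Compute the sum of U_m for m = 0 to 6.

U_1 = -2(1) = -2
U_2 = -2(-2) = 4
U_3 = -2(4) = -8
U_4 = -2(-8) = 16
U_5 = -2(16) = -32
U_6 = -2(-32) = 64
Sum = 1 + (-2) + 4 + (-8) + 16 + (-32) + 64 = 43

43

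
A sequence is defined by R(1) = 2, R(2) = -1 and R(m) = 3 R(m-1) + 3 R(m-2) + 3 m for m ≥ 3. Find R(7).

R(3) = 3*(-1) + 3*2 + 9 = 12
R(4) = 3*12 + 3*(-1) + 12 = 45
R(5) = 3*45 + 3*12 + 15 = 186
R(6) = 3*186 + 3*45 + 18 = 711
R(7) = 3*711 + 3*186 + 21 = 2712

2712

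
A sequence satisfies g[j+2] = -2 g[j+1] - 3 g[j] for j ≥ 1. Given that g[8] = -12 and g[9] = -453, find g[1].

3

Rearranging, g[j-2] = (g[j] + 2 g[j-1]) / -3.
g[7] = (-453 + 2(-12)) / -3 = -477/-3 = 159
g[6] = (-12 + 2(159)) / -3 = 306/-3 = -102
g[5] = (159 + 2(-102)) / -3 = -45/-3 = 15
g[4] = (-102 + 2(15)) / -3 = -72/-3 = 24
g[3] = (15 + 2(24)) / -3 = 63/-3 = -21
g[2] = (24 + 2(-21)) / -3 = -18/-3 = 6
g[1] = (-21 + 2(6)) / -3 = -9/-3 = 3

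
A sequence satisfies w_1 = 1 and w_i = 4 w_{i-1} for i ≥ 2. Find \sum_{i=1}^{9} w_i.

87381

w_2 = 4(1) = 4
w_3 = 4(4) = 16
w_4 = 4(16) = 64
w_5 = 4(64) = 256
w_6 = 4(256) = 1024
w_7 = 4(1024) = 4096
w_8 = 4(4096) = 16384
w_9 = 4(16384) = 65536
Sum = 1 + 4 + 16 + 64 + 256 + 1024 + 4096 + 16384 + 65536 = 87381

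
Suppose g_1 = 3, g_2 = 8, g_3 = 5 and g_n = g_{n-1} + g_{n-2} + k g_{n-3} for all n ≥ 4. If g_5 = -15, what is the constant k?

g_4 = 13 + 3k
g_5 = 18 + 11k
So 18 + 11k = -15, giving k = -3.

-3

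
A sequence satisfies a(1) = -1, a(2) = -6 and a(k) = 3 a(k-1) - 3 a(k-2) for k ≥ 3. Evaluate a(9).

a(3) = 3*(-6) - 3*(-1) = -15
a(4) = 3*(-15) - 3*(-6) = -27
a(5) = 3*(-27) - 3*(-15) = -36
a(6) = 3*(-36) - 3*(-27) = -27
a(7) = 3*(-27) - 3*(-36) = 27
a(8) = 3*27 - 3*(-27) = 162
a(9) = 3*162 - 3*27 = 405

405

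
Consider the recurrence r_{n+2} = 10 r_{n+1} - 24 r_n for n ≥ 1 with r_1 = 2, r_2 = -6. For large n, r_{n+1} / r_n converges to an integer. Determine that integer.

6

The characteristic equation is r^2 - 10r + 24 = 0, which factors as (r - 6)(r - 4) = 0.
So the roots are 6 and 4. Since |6| > |4| and the coefficient of 6^n is non-zero, the ratio tends to 6.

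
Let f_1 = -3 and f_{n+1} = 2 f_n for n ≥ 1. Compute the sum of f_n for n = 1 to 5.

f_2 = 2*(-3) = -6
f_3 = 2*(-6) = -12
f_4 = 2*(-12) = -24
f_5 = 2*(-24) = -48
Sum = (-3) + (-6) + (-12) + (-24) + (-48) = -93

-93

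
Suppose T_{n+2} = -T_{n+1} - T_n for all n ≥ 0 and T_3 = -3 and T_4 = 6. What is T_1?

6

Rearranging, T_{n-2} = -(T_n + T_{n-1}).
T_2 = -(6 + (-3)) = -3
T_1 = -(-3 + (-3)) = 6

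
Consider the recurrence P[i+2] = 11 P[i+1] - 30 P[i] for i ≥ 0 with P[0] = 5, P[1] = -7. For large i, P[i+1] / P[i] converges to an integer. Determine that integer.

6

The characteristic equation is r^2 - 11r + 30 = 0, which factors as (r - 6)(r - 5) = 0.
So the roots are 6 and 5. Since |6| > |5| and the coefficient of 6^i is non-zero, the ratio tends to 6.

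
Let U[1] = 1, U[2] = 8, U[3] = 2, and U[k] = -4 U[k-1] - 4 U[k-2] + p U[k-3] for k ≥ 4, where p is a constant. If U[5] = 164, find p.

3

U[4] = -40 + p
U[5] = 152 + 4p
So 152 + 4p = 164, giving p = 3.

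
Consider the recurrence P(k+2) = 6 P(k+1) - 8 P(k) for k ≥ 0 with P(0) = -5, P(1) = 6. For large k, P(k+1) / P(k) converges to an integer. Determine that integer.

The characteristic equation is r^2 - 6r + 8 = 0, which factors as (r - 4)(r - 2) = 0.
So the roots are 4 and 2. Since |4| > |2| and the coefficient of 4^k is non-zero, the ratio tends to 4.

4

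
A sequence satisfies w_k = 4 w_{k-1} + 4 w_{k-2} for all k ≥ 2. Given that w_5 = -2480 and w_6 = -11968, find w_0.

2

Rearranging, w_{k-2} = (w_k - 4 w_{k-1}) / 4.
w_4 = (-11968 - 4*(-2480)) / 4 = -2048/4 = -512
w_3 = (-2480 - 4*(-512)) / 4 = -432/4 = -108
w_2 = (-512 - 4*(-108)) / 4 = -80/4 = -20
w_1 = (-108 - 4*(-20)) / 4 = -28/4 = -7
w_0 = (-20 - 4*(-7)) / 4 = 8/4 = 2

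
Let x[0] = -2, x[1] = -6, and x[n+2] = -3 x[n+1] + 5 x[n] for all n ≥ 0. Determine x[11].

x[2] = -3·(-6) + 5·(-2) = 8
x[3] = -3·8 + 5·(-6) = -54
x[4] = -3·(-54) + 5·8 = 202
x[5] = -3·202 + 5·(-54) = -876
x[6] = -3·(-876) + 5·202 = 3638
x[7] = -3·3638 + 5·(-876) = -15294
x[8] = -3·(-15294) + 5·3638 = 64072
x[9] = -3·64072 + 5·(-15294) = -268686
x[10] = -3·(-268686) + 5·64072 = 1126418
x[11] = -3·1126418 + 5·(-268686) = -4722684

-4722684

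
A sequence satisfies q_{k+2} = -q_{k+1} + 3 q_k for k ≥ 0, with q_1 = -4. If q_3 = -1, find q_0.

Let q_0 = w.
q_2 = 4 + 3w
q_3 = -16 - 3w
So -16 - 3w = -1, giving w = -5.

-5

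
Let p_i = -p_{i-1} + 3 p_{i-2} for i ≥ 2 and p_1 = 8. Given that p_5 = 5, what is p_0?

Let p_0 = v.
p_2 = -8 + 3v
p_3 = 32 - 3v
p_4 = -56 + 12v
p_5 = 152 - 21v
So 152 - 21v = 5, giving v = 7.

7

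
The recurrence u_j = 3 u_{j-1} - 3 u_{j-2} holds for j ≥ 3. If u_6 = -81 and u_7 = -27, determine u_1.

1

Rearranging, u_{j-2} = (u_j - 3 u_{j-1}) / -3.
u_5 = (-27 - 3(-81)) / -3 = 216/-3 = -72
u_4 = (-81 - 3(-72)) / -3 = 135/-3 = -45
u_3 = (-72 - 3(-45)) / -3 = 63/-3 = -21
u_2 = (-45 - 3(-21)) / -3 = 18/-3 = -6
u_1 = (-21 - 3(-6)) / -3 = -3/-3 = 1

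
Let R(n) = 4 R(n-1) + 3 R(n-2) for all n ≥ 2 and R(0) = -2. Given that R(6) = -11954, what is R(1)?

Let R(1) = z.
R(2) = -6 + 4z
R(3) = -24 + 19z
R(4) = -114 + 88z
R(5) = -528 + 409z
R(6) = -2454 + 1900z
So -2454 + 1900z = -11954, giving z = -5.

-5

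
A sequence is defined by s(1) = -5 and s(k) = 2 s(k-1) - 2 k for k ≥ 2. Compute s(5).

-162

s(2) = 2·(-5) - 4 = -14
s(3) = 2·(-14) - 6 = -34
s(4) = 2·(-34) - 8 = -76
s(5) = 2·(-76) - 10 = -162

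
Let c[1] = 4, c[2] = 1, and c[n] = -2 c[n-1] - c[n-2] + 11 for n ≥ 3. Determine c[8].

-2

c[3] = -2(1) - 4 + 11 = 5
c[4] = -2(5) - 1 + 11 = 0
c[5] = -2(0) - 5 + 11 = 6
c[6] = -2(6) - 0 + 11 = -1
c[7] = -2(-1) - 6 + 11 = 7
c[8] = -2(7) - (-1) + 11 = -2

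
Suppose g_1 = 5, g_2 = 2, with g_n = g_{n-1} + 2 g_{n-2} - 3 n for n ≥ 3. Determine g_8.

-199

g_3 = 2 + 2·5 - 9 = 3
g_4 = 3 + 2·2 - 12 = -5
g_5 = (-5) + 2·3 - 15 = -14
g_6 = (-14) + 2·(-5) - 18 = -42
g_7 = (-42) + 2·(-14) - 21 = -91
g_8 = (-91) + 2·(-42) - 24 = -199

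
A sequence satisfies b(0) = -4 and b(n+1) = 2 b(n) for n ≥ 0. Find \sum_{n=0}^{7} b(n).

b(1) = 2(-4) = -8
b(2) = 2(-8) = -16
b(3) = 2(-16) = -32
b(4) = 2(-32) = -64
b(5) = 2(-64) = -128
b(6) = 2(-128) = -256
b(7) = 2(-256) = -512
Sum = (-4) + (-8) + (-16) + (-32) + (-64) + (-128) + (-256) + (-512) = -1020

-1020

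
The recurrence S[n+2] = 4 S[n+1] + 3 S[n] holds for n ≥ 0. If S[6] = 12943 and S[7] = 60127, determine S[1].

1

Rearranging, S[n-2] = (S[n] - 4 S[n-1]) / 3.
S[5] = (60127 - 4*12943) / 3 = 8355/3 = 2785
S[4] = (12943 - 4*2785) / 3 = 1803/3 = 601
S[3] = (2785 - 4*601) / 3 = 381/3 = 127
S[2] = (601 - 4*127) / 3 = 93/3 = 31
S[1] = (127 - 4*31) / 3 = 3/3 = 1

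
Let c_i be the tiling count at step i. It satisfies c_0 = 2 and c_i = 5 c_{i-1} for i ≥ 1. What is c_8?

781250

c_1 = 5(2) = 10
c_2 = 5(10) = 50
c_3 = 5(50) = 250
c_4 = 5(250) = 1250
c_5 = 5(1250) = 6250
c_6 = 5(6250) = 31250
c_7 = 5(31250) = 156250
c_8 = 5(156250) = 781250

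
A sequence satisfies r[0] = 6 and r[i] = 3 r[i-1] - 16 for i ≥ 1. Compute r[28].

-45753584909914

The fixed point is -16/(1 - 3) = 8, so r[i] - 8 = 3(r[i-1] - 8).
Hence r[i] = -2·3^i + 8.
r[28] = -2·3^{28} + 8 = -2·22876792454961 + 8 = -45753584909914.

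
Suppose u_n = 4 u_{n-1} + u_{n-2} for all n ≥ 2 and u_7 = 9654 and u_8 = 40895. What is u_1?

Rearranging, u_{n-2} = u_n - 4 u_{n-1}.
u_6 = 40895 - 4·9654 = 2279
u_5 = 9654 - 4·2279 = 538
u_4 = 2279 - 4·538 = 127
u_3 = 538 - 4·127 = 30
u_2 = 127 - 4·30 = 7
u_1 = 30 - 4·7 = 2

2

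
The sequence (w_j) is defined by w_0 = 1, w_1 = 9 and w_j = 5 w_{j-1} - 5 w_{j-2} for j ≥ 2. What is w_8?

100000

w_2 = 5*9 - 5*1 = 40
w_3 = 5*40 - 5*9 = 155
w_4 = 5*155 - 5*40 = 575
w_5 = 5*575 - 5*155 = 2100
w_6 = 5*2100 - 5*575 = 7625
w_7 = 5*7625 - 5*2100 = 27625
w_8 = 5*27625 - 5*7625 = 100000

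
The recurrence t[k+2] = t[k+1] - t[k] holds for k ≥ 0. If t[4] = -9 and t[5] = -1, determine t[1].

Rearranging, t[k-2] = -(t[k] - t[k-1]).
t[3] = -(-1 - (-9)) = -8
t[2] = -(-9 - (-8)) = 1
t[1] = -(-8 - 1) = 9

9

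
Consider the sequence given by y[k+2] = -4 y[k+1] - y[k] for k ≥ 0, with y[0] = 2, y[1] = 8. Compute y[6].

-6658

y[2] = -4·8 - 2 = -34
y[3] = -4·(-34) - 8 = 128
y[4] = -4·128 - (-34) = -478
y[5] = -4·(-478) - 128 = 1784
y[6] = -4·1784 - (-478) = -6658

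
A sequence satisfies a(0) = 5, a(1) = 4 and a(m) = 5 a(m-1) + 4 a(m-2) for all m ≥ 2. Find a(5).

a(2) = 5·4 + 4·5 = 40
a(3) = 5·40 + 4·4 = 216
a(4) = 5·216 + 4·40 = 1240
a(5) = 5·1240 + 4·216 = 7064

7064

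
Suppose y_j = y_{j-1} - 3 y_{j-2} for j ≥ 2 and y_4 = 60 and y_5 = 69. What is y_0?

5

Rearranging, y_{j-2} = (y_j - y_{j-1}) / -3.
y_3 = (69 - 60) / -3 = 9/-3 = -3
y_2 = (60 - (-3)) / -3 = 63/-3 = -21
y_1 = (-3 - (-21)) / -3 = 18/-3 = -6
y_0 = (-21 - (-6)) / -3 = -15/-3 = 5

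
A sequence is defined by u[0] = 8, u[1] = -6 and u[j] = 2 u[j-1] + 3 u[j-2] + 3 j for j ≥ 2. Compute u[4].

120

u[2] = 2(-6) + 3(8) + 6 = 18
u[3] = 2(18) + 3(-6) + 9 = 27
u[4] = 2(27) + 3(18) + 12 = 120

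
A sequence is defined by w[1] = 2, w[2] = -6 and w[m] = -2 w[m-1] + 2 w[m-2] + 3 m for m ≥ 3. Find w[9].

w[3] = -2(-6) + 2(2) + 9 = 25
w[4] = -2(25) + 2(-6) + 12 = -50
w[5] = -2(-50) + 2(25) + 15 = 165
w[6] = -2(165) + 2(-50) + 18 = -412
w[7] = -2(-412) + 2(165) + 21 = 1175
w[8] = -2(1175) + 2(-412) + 24 = -3150
w[9] = -2(-3150) + 2(1175) + 27 = 8677

8677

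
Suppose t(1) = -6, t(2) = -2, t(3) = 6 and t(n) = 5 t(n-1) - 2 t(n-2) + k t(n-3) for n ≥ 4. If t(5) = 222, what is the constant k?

-2

t(4) = 34 - 6k
t(5) = 158 - 32k
So 158 - 32k = 222, giving k = -2.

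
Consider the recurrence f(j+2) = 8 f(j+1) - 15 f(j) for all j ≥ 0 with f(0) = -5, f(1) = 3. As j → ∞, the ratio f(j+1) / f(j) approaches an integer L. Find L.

5

The characteristic equation is r^2 - 8r + 15 = 0, which factors as (r - 5)(r - 3) = 0.
So the roots are 5 and 3. Since |5| > |3| and the coefficient of 5^j is non-zero, the ratio tends to 5.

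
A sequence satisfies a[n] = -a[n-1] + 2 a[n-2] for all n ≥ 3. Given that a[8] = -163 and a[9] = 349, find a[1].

Rearranging, a[n-2] = (a[n] + a[n-1]) / 2.
a[7] = (349 + (-163)) / 2 = 186/2 = 93
a[6] = (-163 + 93) / 2 = -70/2 = -35
a[5] = (93 + (-35)) / 2 = 58/2 = 29
a[4] = (-35 + 29) / 2 = -6/2 = -3
a[3] = (29 + (-3)) / 2 = 26/2 = 13
a[2] = (-3 + 13) / 2 = 10/2 = 5
a[1] = (13 + 5) / 2 = 18/2 = 9

9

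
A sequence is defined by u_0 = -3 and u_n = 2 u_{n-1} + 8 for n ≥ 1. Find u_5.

u_1 = 2·(-3) + 8 = 2
u_2 = 2·2 + 8 = 12
u_3 = 2·12 + 8 = 32
u_4 = 2·32 + 8 = 72
u_5 = 2·72 + 8 = 152

152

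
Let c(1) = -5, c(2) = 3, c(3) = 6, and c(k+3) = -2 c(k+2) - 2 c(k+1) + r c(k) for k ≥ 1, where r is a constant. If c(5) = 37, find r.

c(4) = -18 - 5r
c(5) = 24 + 13r
So 24 + 13r = 37, giving r = 1.

1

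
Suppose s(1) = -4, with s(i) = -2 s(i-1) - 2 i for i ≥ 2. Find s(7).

-190

s(2) = -2*(-4) - 4 = 4
s(3) = -2*4 - 6 = -14
s(4) = -2*(-14) - 8 = 20
s(5) = -2*20 - 10 = -50
s(6) = -2*(-50) - 12 = 88
s(7) = -2*88 - 14 = -190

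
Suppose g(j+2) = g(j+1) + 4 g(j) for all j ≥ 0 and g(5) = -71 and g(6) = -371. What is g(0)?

Rearranging, g(j-2) = (g(j) - g(j-1)) / 4.
g(4) = (-371 - (-71)) / 4 = -300/4 = -75
g(3) = (-71 - (-75)) / 4 = 4/4 = 1
g(2) = (-75 - 1) / 4 = -76/4 = -19
g(1) = (1 - (-19)) / 4 = 20/4 = 5
g(0) = (-19 - 5) / 4 = -24/4 = -6

-6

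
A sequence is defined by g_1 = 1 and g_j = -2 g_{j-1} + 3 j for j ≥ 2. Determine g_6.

g_2 = -2·1 + 6 = 4
g_3 = -2·4 + 9 = 1
g_4 = -2·1 + 12 = 10
g_5 = -2·10 + 15 = -5
g_6 = -2·(-5) + 18 = 28

28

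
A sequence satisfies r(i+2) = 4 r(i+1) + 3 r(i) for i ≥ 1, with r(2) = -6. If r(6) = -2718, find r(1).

Let r(1) = x.
r(3) = -24 + 3x
r(4) = -114 + 12x
r(5) = -528 + 57x
r(6) = -2454 + 264x
So -2454 + 264x = -2718, giving x = -1.

-1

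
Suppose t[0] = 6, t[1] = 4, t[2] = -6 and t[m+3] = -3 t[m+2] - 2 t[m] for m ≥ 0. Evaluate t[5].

90

t[3] = -3(-6) - 2(6) = 6
t[4] = -3(6) - 2(4) = -26
t[5] = -3(-26) - 2(-6) = 90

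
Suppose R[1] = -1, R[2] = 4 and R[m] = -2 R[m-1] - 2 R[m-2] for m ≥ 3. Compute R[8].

R[3] = -2(4) - 2(-1) = -6
R[4] = -2(-6) - 2(4) = 4
R[5] = -2(4) - 2(-6) = 4
R[6] = -2(4) - 2(4) = -16
R[7] = -2(-16) - 2(4) = 24
R[8] = -2(24) - 2(-16) = -16

-16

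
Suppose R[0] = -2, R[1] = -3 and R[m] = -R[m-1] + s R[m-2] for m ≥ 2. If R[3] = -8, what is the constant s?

R[2] = 3 - 2s
R[3] = -3 - s
So -3 - s = -8, giving s = 5.

5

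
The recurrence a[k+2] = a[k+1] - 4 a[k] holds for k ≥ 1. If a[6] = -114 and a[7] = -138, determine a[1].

Rearranging, a[k-2] = (a[k] - a[k-1]) / -4.
a[5] = (-138 - (-114)) / -4 = -24/-4 = 6
a[4] = (-114 - 6) / -4 = -120/-4 = 30
a[3] = (6 - 30) / -4 = -24/-4 = 6
a[2] = (30 - 6) / -4 = 24/-4 = -6
a[1] = (6 - (-6)) / -4 = 12/-4 = -3

-3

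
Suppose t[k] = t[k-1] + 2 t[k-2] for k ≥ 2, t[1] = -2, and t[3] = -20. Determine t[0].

Let t[0] = z.
t[2] = -2 + 2z
t[3] = -6 + 2z
So -6 + 2z = -20, giving z = -7.

-7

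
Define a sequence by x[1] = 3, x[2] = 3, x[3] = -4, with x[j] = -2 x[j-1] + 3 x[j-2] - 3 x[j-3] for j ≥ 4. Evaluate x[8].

1151

x[4] = -2(-4) + 3(3) - 3(3) = 8
x[5] = -2(8) + 3(-4) - 3(3) = -37
x[6] = -2(-37) + 3(8) - 3(-4) = 110
x[7] = -2(110) + 3(-37) - 3(8) = -355
x[8] = -2(-355) + 3(110) - 3(-37) = 1151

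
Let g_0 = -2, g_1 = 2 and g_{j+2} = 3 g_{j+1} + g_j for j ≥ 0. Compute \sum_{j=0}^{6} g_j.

g_2 = 3*2 + (-2) = 4
g_3 = 3*4 + 2 = 14
g_4 = 3*14 + 4 = 46
g_5 = 3*46 + 14 = 152
g_6 = 3*152 + 46 = 502
Sum = (-2) + 2 + 4 + 14 + 46 + 152 + 502 = 718

718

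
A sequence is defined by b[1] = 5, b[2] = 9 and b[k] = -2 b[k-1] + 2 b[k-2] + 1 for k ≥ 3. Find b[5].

b[3] = -2·9 + 2·5 + 1 = -7
b[4] = -2·(-7) + 2·9 + 1 = 33
b[5] = -2·33 + 2·(-7) + 1 = -79

-79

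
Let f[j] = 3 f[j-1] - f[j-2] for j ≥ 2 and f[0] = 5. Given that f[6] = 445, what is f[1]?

Let f[1] = x.
f[2] = -5 + 3x
f[3] = -15 + 8x
f[4] = -40 + 21x
f[5] = -105 + 55x
f[6] = -275 + 144x
So -275 + 144x = 445, giving x = 5.

5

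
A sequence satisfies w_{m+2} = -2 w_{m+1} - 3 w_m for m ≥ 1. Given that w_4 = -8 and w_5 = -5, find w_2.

Rearranging, w_{m-2} = (w_m + 2 w_{m-1}) / -3.
w_3 = (-5 + 2(-8)) / -3 = -21/-3 = 7
w_2 = (-8 + 2(7)) / -3 = 6/-3 = -2

-2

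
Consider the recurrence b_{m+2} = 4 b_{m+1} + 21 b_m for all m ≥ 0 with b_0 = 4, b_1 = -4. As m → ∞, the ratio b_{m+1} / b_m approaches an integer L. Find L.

The characteristic equation is r^2 - 4r - 21 = 0, which factors as (r - 7)(r + 3) = 0.
So the roots are 7 and -3. Since |7| > |-3| and the coefficient of 7^m is non-zero, the ratio tends to 7.

7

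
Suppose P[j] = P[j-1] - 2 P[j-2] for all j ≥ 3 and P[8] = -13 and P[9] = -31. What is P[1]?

2

Rearranging, P[j-2] = (P[j] - P[j-1]) / -2.
P[7] = (-31 - (-13)) / -2 = -18/-2 = 9
P[6] = (-13 - 9) / -2 = -22/-2 = 11
P[5] = (9 - 11) / -2 = -2/-2 = 1
P[4] = (11 - 1) / -2 = 10/-2 = -5
P[3] = (1 - (-5)) / -2 = 6/-2 = -3
P[2] = (-5 - (-3)) / -2 = -2/-2 = 1
P[1] = (-3 - 1) / -2 = -4/-2 = 2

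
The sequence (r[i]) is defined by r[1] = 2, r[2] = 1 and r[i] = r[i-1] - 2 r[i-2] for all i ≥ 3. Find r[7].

9

r[3] = 1 - 2*2 = -3
r[4] = (-3) - 2*1 = -5
r[5] = (-5) - 2*(-3) = 1
r[6] = 1 - 2*(-5) = 11
r[7] = 11 - 2*1 = 9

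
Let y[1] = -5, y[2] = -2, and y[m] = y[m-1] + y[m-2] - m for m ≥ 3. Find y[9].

-252

y[3] = (-2) + (-5) - 3 = -10
y[4] = (-10) + (-2) - 4 = -16
y[5] = (-16) + (-10) - 5 = -31
y[6] = (-31) + (-16) - 6 = -53
y[7] = (-53) + (-31) - 7 = -91
y[8] = (-91) + (-53) - 8 = -152
y[9] = (-152) + (-91) - 9 = -252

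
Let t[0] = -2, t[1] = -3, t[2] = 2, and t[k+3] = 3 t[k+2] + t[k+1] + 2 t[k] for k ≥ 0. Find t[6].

t[3] = 3·2 + (-3) + 2·(-2) = -1
t[4] = 3·(-1) + 2 + 2·(-3) = -7
t[5] = 3·(-7) + (-1) + 2·2 = -18
t[6] = 3·(-18) + (-7) + 2·(-1) = -63

-63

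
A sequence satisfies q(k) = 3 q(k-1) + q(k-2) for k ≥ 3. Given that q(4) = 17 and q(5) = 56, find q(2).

2

Rearranging, q(k-2) = q(k) - 3 q(k-1).
q(3) = 56 - 3·17 = 5
q(2) = 17 - 3·5 = 2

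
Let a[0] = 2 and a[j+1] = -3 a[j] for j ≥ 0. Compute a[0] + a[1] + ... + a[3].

-40

a[1] = -3*2 = -6
a[2] = -3*(-6) = 18
a[3] = -3*18 = -54
Sum = 2 + (-6) + 18 + (-54) = -40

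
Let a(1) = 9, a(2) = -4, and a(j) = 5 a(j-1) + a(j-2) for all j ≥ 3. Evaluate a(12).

a(3) = 5(-4) + 9 = -11
a(4) = 5(-11) + (-4) = -59
a(5) = 5(-59) + (-11) = -306
a(6) = 5(-306) + (-59) = -1589
a(7) = 5(-1589) + (-306) = -8251
a(8) = 5(-8251) + (-1589) = -42844
a(9) = 5(-42844) + (-8251) = -222471
a(10) = 5(-222471) + (-42844) = -1155199
a(11) = 5(-1155199) + (-222471) = -5998466
a(12) = 5(-5998466) + (-1155199) = -31147529

-31147529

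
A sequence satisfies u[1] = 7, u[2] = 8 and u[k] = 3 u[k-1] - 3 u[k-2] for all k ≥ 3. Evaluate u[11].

1458

u[3] = 3(8) - 3(7) = 3
u[4] = 3(3) - 3(8) = -15
u[5] = 3(-15) - 3(3) = -54
u[6] = 3(-54) - 3(-15) = -117
u[7] = 3(-117) - 3(-54) = -189
u[8] = 3(-189) - 3(-117) = -216
u[9] = 3(-216) - 3(-189) = -81
u[10] = 3(-81) - 3(-216) = 405
u[11] = 3(405) - 3(-81) = 1458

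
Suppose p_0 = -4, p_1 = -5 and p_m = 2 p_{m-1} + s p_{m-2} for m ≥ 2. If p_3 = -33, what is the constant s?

p_2 = -10 - 4s
p_3 = -20 - 13s
So -20 - 13s = -33, giving s = 1.

1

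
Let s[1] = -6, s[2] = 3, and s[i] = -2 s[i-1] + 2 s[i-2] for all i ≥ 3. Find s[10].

18096

s[3] = -2(3) + 2(-6) = -18
s[4] = -2(-18) + 2(3) = 42
s[5] = -2(42) + 2(-18) = -120
s[6] = -2(-120) + 2(42) = 324
s[7] = -2(324) + 2(-120) = -888
s[8] = -2(-888) + 2(324) = 2424
s[9] = -2(2424) + 2(-888) = -6624
s[10] = -2(-6624) + 2(2424) = 18096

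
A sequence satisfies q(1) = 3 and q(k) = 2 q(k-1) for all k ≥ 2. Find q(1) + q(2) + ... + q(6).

q(2) = 2·3 = 6
q(3) = 2·6 = 12
q(4) = 2·12 = 24
q(5) = 2·24 = 48
q(6) = 2·48 = 96
Sum = 3 + 6 + 12 + 24 + 48 + 96 = 189

189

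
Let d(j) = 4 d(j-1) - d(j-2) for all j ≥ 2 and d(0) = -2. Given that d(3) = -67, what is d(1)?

Let d(1) = x.
d(2) = 2 + 4x
d(3) = 8 + 15x
So 8 + 15x = -67, giving x = -5.

-5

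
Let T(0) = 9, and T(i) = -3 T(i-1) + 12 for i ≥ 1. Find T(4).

489

T(1) = -3*9 + 12 = -15
T(2) = -3*(-15) + 12 = 57
T(3) = -3*57 + 12 = -159
T(4) = -3*(-159) + 12 = 489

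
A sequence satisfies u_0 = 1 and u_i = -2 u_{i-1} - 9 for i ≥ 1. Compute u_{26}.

268435453

The fixed point is -9/(1 + 2) = -3, so u_i + 3 = -2(u_{i-1} + 3).
Hence u_i = 4·(-2)^i - 3.
u_{26} = 4·(-2)^{26} - 3 = 4·67108864 - 3 = 268435453.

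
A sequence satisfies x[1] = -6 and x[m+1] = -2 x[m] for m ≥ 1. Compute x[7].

-384

x[2] = -2*(-6) = 12
x[3] = -2*12 = -24
x[4] = -2*(-24) = 48
x[5] = -2*48 = -96
x[6] = -2*(-96) = 192
x[7] = -2*192 = -384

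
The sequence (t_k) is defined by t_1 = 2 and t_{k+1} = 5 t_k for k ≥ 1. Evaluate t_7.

31250

t_2 = 5(2) = 10
t_3 = 5(10) = 50
t_4 = 5(50) = 250
t_5 = 5(250) = 1250
t_6 = 5(1250) = 6250
t_7 = 5(6250) = 31250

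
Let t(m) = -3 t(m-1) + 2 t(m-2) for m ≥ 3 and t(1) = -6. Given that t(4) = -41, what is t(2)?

Let t(2) = v.
t(3) = -12 - 3v
t(4) = 36 + 11v
So 36 + 11v = -41, giving v = -7.

-7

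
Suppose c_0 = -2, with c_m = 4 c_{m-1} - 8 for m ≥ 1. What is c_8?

-305832

c_1 = 4*(-2) - 8 = -16
c_2 = 4*(-16) - 8 = -72
c_3 = 4*(-72) - 8 = -296
c_4 = 4*(-296) - 8 = -1192
c_5 = 4*(-1192) - 8 = -4776
c_6 = 4*(-4776) - 8 = -19112
c_7 = 4*(-19112) - 8 = -76456
c_8 = 4*(-76456) - 8 = -305832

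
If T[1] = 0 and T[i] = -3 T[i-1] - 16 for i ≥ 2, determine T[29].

91507169819840

The fixed point is -16/(1 + 3) = -4, so T[i] + 4 = -3(T[i-1] + 4).
Hence T[i] = 4·(-3)^{i-1} - 4.
T[29] = 4·(-3)^{28} - 4 = 4·22876792454961 - 4 = 91507169819840.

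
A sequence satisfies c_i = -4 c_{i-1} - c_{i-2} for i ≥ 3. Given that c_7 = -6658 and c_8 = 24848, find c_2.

Rearranging, c_{i-2} = -(c_i + 4 c_{i-1}).
c_6 = -(24848 + 4·(-6658)) = 1784
c_5 = -(-6658 + 4·1784) = -478
c_4 = -(1784 + 4·(-478)) = 128
c_3 = -(-478 + 4·128) = -34
c_2 = -(128 + 4·(-34)) = 8

8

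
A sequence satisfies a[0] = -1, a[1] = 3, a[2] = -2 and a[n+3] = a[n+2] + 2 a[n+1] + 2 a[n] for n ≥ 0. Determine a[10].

376

a[3] = (-2) + 2(3) + 2(-1) = 2
a[4] = 2 + 2(-2) + 2(3) = 4
a[5] = 4 + 2(2) + 2(-2) = 4
a[6] = 4 + 2(4) + 2(2) = 16
a[7] = 16 + 2(4) + 2(4) = 32
a[8] = 32 + 2(16) + 2(4) = 72
a[9] = 72 + 2(32) + 2(16) = 168
a[10] = 168 + 2(72) + 2(32) = 376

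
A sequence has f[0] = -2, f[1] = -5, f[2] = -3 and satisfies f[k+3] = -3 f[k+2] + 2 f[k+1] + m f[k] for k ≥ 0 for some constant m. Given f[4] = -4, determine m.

f[3] = -1 - 2m
f[4] = -3 + m
So -3 + m = -4, giving m = -1.

-1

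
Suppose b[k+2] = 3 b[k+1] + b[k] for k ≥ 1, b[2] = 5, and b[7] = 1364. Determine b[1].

-4

Let b[1] = y.
b[3] = 15 + y
b[4] = 50 + 3y
b[5] = 165 + 10y
b[6] = 545 + 33y
b[7] = 1800 + 109y
So 1800 + 109y = 1364, giving y = -4.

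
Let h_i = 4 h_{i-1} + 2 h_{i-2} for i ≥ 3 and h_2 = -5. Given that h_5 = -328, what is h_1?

Let h_1 = z.
h_3 = -20 + 2z
h_4 = -90 + 8z
h_5 = -400 + 36z
So -400 + 36z = -328, giving z = 2.

2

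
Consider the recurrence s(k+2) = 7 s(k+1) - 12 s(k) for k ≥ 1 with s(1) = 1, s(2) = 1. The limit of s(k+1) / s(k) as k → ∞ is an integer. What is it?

The characteristic equation is r^2 - 7r + 12 = 0, which factors as (r - 4)(r - 3) = 0.
So the roots are 4 and 3. Since |4| > |3| and the coefficient of 4^k is non-zero, the ratio tends to 4.

4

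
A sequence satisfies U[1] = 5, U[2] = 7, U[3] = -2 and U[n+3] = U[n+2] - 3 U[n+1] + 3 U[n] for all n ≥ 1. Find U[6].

37

U[4] = (-2) - 3(7) + 3(5) = -8
U[5] = (-8) - 3(-2) + 3(7) = 19
U[6] = 19 - 3(-8) + 3(-2) = 37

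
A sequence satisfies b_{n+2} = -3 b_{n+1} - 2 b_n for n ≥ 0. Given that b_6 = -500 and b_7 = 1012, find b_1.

Rearranging, b_{n-2} = (b_n + 3 b_{n-1}) / -2.
b_5 = (1012 + 3*(-500)) / -2 = -488/-2 = 244
b_4 = (-500 + 3*244) / -2 = 232/-2 = -116
b_3 = (244 + 3*(-116)) / -2 = -104/-2 = 52
b_2 = (-116 + 3*52) / -2 = 40/-2 = -20
b_1 = (52 + 3*(-20)) / -2 = -8/-2 = 4

4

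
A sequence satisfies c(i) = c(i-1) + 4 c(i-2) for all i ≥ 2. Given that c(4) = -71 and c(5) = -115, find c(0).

-4

Rearranging, c(i-2) = (c(i) - c(i-1)) / 4.
c(3) = (-115 - (-71)) / 4 = -44/4 = -11
c(2) = (-71 - (-11)) / 4 = -60/4 = -15
c(1) = (-11 - (-15)) / 4 = 4/4 = 1
c(0) = (-15 - 1) / 4 = -16/4 = -4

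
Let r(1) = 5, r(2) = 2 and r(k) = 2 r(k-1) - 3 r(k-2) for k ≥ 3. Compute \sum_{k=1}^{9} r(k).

r(3) = 2*2 - 3*5 = -11
r(4) = 2*(-11) - 3*2 = -28
r(5) = 2*(-28) - 3*(-11) = -23
r(6) = 2*(-23) - 3*(-28) = 38
r(7) = 2*38 - 3*(-23) = 145
r(8) = 2*145 - 3*38 = 176
r(9) = 2*176 - 3*145 = -83
Sum = 5 + 2 + (-11) + (-28) + (-23) + 38 + 145 + 176 + (-83) = 221

221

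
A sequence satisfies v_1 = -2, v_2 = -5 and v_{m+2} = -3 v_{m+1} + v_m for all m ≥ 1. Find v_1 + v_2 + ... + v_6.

v_3 = -3·(-5) + (-2) = 13
v_4 = -3·13 + (-5) = -44
v_5 = -3·(-44) + 13 = 145
v_6 = -3·145 + (-44) = -479
Sum = (-2) + (-5) + 13 + (-44) + 145 + (-479) = -372

-372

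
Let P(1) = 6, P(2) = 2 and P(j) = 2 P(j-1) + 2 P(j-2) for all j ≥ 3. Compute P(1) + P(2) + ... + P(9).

9036

P(3) = 2*2 + 2*6 = 16
P(4) = 2*16 + 2*2 = 36
P(5) = 2*36 + 2*16 = 104
P(6) = 2*104 + 2*36 = 280
P(7) = 2*280 + 2*104 = 768
P(8) = 2*768 + 2*280 = 2096
P(9) = 2*2096 + 2*768 = 5728
Sum = 6 + 2 + 16 + 36 + 104 + 280 + 768 + 2096 + 5728 = 9036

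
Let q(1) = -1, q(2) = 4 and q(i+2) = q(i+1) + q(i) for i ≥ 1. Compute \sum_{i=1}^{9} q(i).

q(3) = 4 + (-1) = 3
q(4) = 3 + 4 = 7
q(5) = 7 + 3 = 10
q(6) = 10 + 7 = 17
q(7) = 17 + 10 = 27
q(8) = 27 + 17 = 44
q(9) = 44 + 27 = 71
Sum = (-1) + 4 + 3 + 7 + 10 + 17 + 27 + 44 + 71 = 182

182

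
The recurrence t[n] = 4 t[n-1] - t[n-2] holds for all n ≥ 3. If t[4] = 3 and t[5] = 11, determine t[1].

Rearranging, t[n-2] = -(t[n] - 4 t[n-1]).
t[3] = -(11 - 4*3) = 1
t[2] = -(3 - 4*1) = 1
t[1] = -(1 - 4*1) = 3

3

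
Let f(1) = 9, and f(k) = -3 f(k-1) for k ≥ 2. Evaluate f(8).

f(2) = -3*9 = -27
f(3) = -3*(-27) = 81
f(4) = -3*81 = -243
f(5) = -3*(-243) = 729
f(6) = -3*729 = -2187
f(7) = -3*(-2187) = 6561
f(8) = -3*6561 = -19683

-19683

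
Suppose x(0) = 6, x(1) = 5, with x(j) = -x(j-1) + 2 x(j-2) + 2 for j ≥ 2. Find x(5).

-9

x(2) = -5 + 2(6) + 2 = 9
x(3) = -9 + 2(5) + 2 = 3
x(4) = -3 + 2(9) + 2 = 17
x(5) = -17 + 2(3) + 2 = -9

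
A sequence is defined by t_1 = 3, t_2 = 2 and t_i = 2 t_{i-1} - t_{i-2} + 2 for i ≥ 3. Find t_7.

27

t_3 = 2(2) - 3 + 2 = 3
t_4 = 2(3) - 2 + 2 = 6
t_5 = 2(6) - 3 + 2 = 11
t_6 = 2(11) - 6 + 2 = 18
t_7 = 2(18) - 11 + 2 = 27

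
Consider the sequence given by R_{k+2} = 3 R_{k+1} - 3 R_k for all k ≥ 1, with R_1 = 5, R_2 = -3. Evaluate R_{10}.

R_3 = 3(-3) - 3(5) = -24
R_4 = 3(-24) - 3(-3) = -63
R_5 = 3(-63) - 3(-24) = -117
R_6 = 3(-117) - 3(-63) = -162
R_7 = 3(-162) - 3(-117) = -135
R_8 = 3(-135) - 3(-162) = 81
R_9 = 3(81) - 3(-135) = 648
R_{10} = 3(648) - 3(81) = 1701

1701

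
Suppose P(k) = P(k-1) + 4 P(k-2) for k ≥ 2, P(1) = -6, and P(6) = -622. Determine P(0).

-2

Let P(0) = z.
P(2) = -6 + 4z
P(3) = -30 + 4z
P(4) = -54 + 20z
P(5) = -174 + 36z
P(6) = -390 + 116z
So -390 + 116z = -622, giving z = -2.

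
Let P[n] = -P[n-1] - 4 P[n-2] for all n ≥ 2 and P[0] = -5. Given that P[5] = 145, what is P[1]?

Let P[1] = w.
P[2] = 20 - w
P[3] = -20 - 3w
P[4] = -60 + 7w
P[5] = 140 + 5w
So 140 + 5w = 145, giving w = 1.

1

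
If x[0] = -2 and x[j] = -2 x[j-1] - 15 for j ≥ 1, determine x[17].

-393221

The fixed point is -15/(1 + 2) = -5, so x[j] + 5 = -2(x[j-1] + 5).
Hence x[j] = 3·(-2)^j - 5.
x[17] = 3·(-2)^{17} - 5 = 3·-131072 - 5 = -393221.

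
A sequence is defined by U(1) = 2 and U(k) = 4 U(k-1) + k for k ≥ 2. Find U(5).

U(2) = 4·2 + 2 = 10
U(3) = 4·10 + 3 = 43
U(4) = 4·43 + 4 = 176
U(5) = 4·176 + 5 = 709

709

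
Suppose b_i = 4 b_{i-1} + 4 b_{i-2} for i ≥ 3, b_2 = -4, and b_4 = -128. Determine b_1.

Let b_1 = z.
b_3 = -16 + 4z
b_4 = -80 + 16z
So -80 + 16z = -128, giving z = -3.

-3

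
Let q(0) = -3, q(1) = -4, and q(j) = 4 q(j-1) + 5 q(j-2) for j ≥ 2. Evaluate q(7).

-91144

q(2) = 4*(-4) + 5*(-3) = -31
q(3) = 4*(-31) + 5*(-4) = -144
q(4) = 4*(-144) + 5*(-31) = -731
q(5) = 4*(-731) + 5*(-144) = -3644
q(6) = 4*(-3644) + 5*(-731) = -18231
q(7) = 4*(-18231) + 5*(-3644) = -91144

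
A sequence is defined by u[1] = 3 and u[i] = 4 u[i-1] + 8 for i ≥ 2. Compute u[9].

371368

u[2] = 4*3 + 8 = 20
u[3] = 4*20 + 8 = 88
u[4] = 4*88 + 8 = 360
u[5] = 4*360 + 8 = 1448
u[6] = 4*1448 + 8 = 5800
u[7] = 4*5800 + 8 = 23208
u[8] = 4*23208 + 8 = 92840
u[9] = 4*92840 + 8 = 371368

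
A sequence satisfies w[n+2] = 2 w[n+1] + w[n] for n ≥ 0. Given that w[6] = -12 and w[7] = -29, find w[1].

Rearranging, w[n-2] = w[n] - 2 w[n-1].
w[5] = -29 - 2(-12) = -5
w[4] = -12 - 2(-5) = -2
w[3] = -5 - 2(-2) = -1
w[2] = -2 - 2(-1) = 0
w[1] = -1 - 2(0) = -1

-1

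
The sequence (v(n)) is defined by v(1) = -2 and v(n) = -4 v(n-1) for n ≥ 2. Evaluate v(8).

v(2) = -4(-2) = 8
v(3) = -4(8) = -32
v(4) = -4(-32) = 128
v(5) = -4(128) = -512
v(6) = -4(-512) = 2048
v(7) = -4(2048) = -8192
v(8) = -4(-8192) = 32768

32768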